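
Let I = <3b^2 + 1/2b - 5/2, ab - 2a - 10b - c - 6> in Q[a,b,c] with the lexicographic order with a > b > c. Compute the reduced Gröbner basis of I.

G = {a + 2/7bc + 52/7b + 13/21c + 128/21, b^2 + 1/6b - 5/6}

f_1 = 3b^2 + 1/2b - 5/2, LT = b^2.
f_2 = ab - 2a - 10b - c - 6, LT = ab.

S(f_1,f_2): lcm = ab^2. S = 13/6ab - 5/6a + 10b^2 + bc + 6b.
  reduce S modulo (f_1, f_2):
  remainder 7/2a + bc + 26b + 13/6c + 64/3 ≠ 0; add g_3 = 7/2a + bc + 26b + 13/6c + 64/3 to the basis.

The other S-polynomials (S(f_1,g_3), S(f_2,g_3)) all reduce to 0 modulo the current basis, so we have a Gröbner basis.
Inter-reduce: drop elements whose leading term is divisible by another's, tail-reduce, and make monic.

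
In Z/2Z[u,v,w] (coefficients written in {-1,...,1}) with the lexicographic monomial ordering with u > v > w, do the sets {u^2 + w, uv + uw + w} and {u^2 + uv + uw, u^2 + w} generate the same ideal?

Two ideals are equal iff their reduced Gröbner bases coincide (the reduced basis is unique for a fixed ordering).
Buchberger on the first generating set:
f_1 = u^2 + w, LT = u^2.
f_2 = uv + uw + w, LT = uv.

S(f_1,f_2): lcm = u^2v. S = u^2w + uw + vw.
  reduce S modulo (f_1, f_2):
  remainder uw + vw + w^2 ≠ 0; add g_3 = uw + vw + w^2 to the basis.

S(f_2,g_3): lcm = uvw. S = uw^2 + v^2w + vw^2 + w^2.
  reduce S modulo (f_1, f_2, g_3):
  remainder v^2w + w^3 + w^2 ≠ 0; add g_4 = v^2w + w^3 + w^2 to the basis.

The other S-polynomials (S(f_1,g_3), S(f_1,g_4), S(f_2,g_4), S(g_3,g_4)) all reduce to 0 modulo the current basis, so we have a Gröbner basis.
Inter-reduce: drop elements whose leading term is divisible by another's, tail-reduce, and make monic.
Reduced Gröbner basis: {u^2 + w, uv + vw + w^2 + w, uw + vw + w^2, v^2w + w^3 + w^2}.

Buchberger on the second generating set:
h_1 = u^2 + uv + uw, LT = u^2.
h_2 = u^2 + w, LT = u^2.

S(h_1,h_2): lcm = u^2. S = uv + uw + w.
  reduce S modulo (h_1, h_2):
  remainder uv + uw + w ≠ 0; add k_3 = uv + uw + w to the basis.

S(h_1,k_3): lcm = u^2v. S = u^2w + uv^2 + uvw + uw.
  reduce S modulo (h_1, h_2, k_3):
  remainder uw + vw + w^2 ≠ 0; add k_4 = uw + vw + w^2 to the basis.

S(k_3,k_4): lcm = uvw. S = uw^2 + v^2w + vw^2 + w^2.
  reduce S modulo (h_1, h_2, k_3, k_4):
  remainder v^2w + w^3 + w^2 ≠ 0; add k_5 = v^2w + w^3 + w^2 to the basis.

The other S-polynomials (S(h_2,k_3), S(h_1,k_4), S(h_2,k_4), S(h_1,k_5), S(h_2,k_5), S(k_3,k_5), S(k_4,k_5)) all reduce to 0 modulo the current basis, so we have a Gröbner basis.
Inter-reduce: drop elements whose leading term is divisible by another's, tail-reduce, and make monic.
Reduced Gröbner basis: {u^2 + w, uv + vw + w^2 + w, uw + vw + w^2, v^2w + w^3 + w^2}.

These coincide, so the ideals are equal.

Yes, the ideals are equal.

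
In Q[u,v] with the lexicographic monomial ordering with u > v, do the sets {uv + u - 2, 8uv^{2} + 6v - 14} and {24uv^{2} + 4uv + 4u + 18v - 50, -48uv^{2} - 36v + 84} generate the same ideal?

Yes, the ideals are equal.

Since reduced Gröbner bases are canonical representatives of ideals under a given ordering, it suffices to compute and compare them.
Buchberger on the first generating set:
f_1 = uv + u - 2, LT = uv.
f_2 = 8uv^{2} + 6v - 14, LT = uv^{2}.

S(f_1,f_2): lcm = uv^{2}. S = uv - \tfrac{11}{4}v + \tfrac{7}{4}.
  leading term uv: subtract (1)·f_1 from uv - \tfrac{11}{4}v + \tfrac{7}{4} → -u - \tfrac{11}{4}v + \tfrac{15}{4}
  leading term u: no divisor's leading term divides it; move -u to the remainder.
  leading term v: no divisor's leading term divides it; move -\tfrac{11}{4}v to the remainder.
  leading term 1: no divisor's leading term divides it; move \tfrac{15}{4} to the remainder.
  remainder -u - \tfrac{11}{4}v + \tfrac{15}{4} ≠ 0; add g_3 = -u - \tfrac{11}{4}v + \tfrac{15}{4} to the basis.

S(f_1,g_3): lcm = uv. S = u - \tfrac{11}{4}v^{2} + \tfrac{15}{4}v - 2.
  leading term u: subtract (-1)·g_3 from u - \tfrac{11}{4}v^{2} + \tfrac{15}{4}v - 2 → -\tfrac{11}{4}v^{2} + v + \tfrac{7}{4}
  leading term v^{2}: no divisor's leading term divides it; move -\tfrac{11}{4}v^{2} to the remainder.
  leading term v: no divisor's leading term divides it; move v to the remainder.
  leading term 1: no divisor's leading term divides it; move \tfrac{7}{4} to the remainder.
  remainder -\tfrac{11}{4}v^{2} + v + \tfrac{7}{4} ≠ 0; add g_4 = -\tfrac{11}{4}v^{2} + v + \tfrac{7}{4} to the basis.

The other S-polynomials (S(f_2,g_3), S(f_1,g_4), S(f_2,g_4), S(g_3,g_4)) all reduce to 0 modulo the current basis, so we have a Gröbner basis.
Inter-reduce: drop elements whose leading term is divisible by another's, tail-reduce, and make monic.
Reduced Gröbner basis: {u + \tfrac{11}{4}v - \tfrac{15}{4}, v^{2} - \tfrac{4}{11}v - \tfrac{7}{11}}.

Buchberger on the second generating set:
h_1 = 24uv^{2} + 4uv + 4u + 18v - 50, LT = uv^{2}.
h_2 = -48uv^{2} - 36v + 84, LT = uv^{2}.

S(h_1,h_2): lcm = uv^{2}. S = \tfrac{1}{6}uv + \tfrac{1}{6}u - \tfrac{1}{3}.
  leading term uv: no divisor's leading term divides it; move \tfrac{1}{6}uv to the remainder.
  leading term u: no divisor's leading term divides it; move \tfrac{1}{6}u to the remainder.
  leading term 1: no divisor's leading term divides it; move -\tfrac{1}{3} to the remainder.
  remainder \tfrac{1}{6}uv + \tfrac{1}{6}u - \tfrac{1}{3} ≠ 0; add k_3 = \tfrac{1}{6}uv + \tfrac{1}{6}u - \tfrac{1}{3} to the basis.

S(h_1,k_3): lcm = uv^{2}. S = -\tfrac{5}{6}uv + \tfrac{1}{6}u + \tfrac{11}{4}v - \tfrac{25}{12}.
  leading term uv: subtract (-5)·k_3 from -\tfrac{5}{6}uv + \tfrac{1}{6}u + \tfrac{11}{4}v - \tfrac{25}{12} → u + \tfrac{11}{4}v - \tfrac{15}{4}
  leading term u: no divisor's leading term divides it; move u to the remainder.
  leading term v: no divisor's leading term divides it; move \tfrac{11}{4}v to the remainder.
  leading term 1: no divisor's leading term divides it; move -\tfrac{15}{4} to the remainder.
  remainder u + \tfrac{11}{4}v - \tfrac{15}{4} ≠ 0; add k_4 = u + \tfrac{11}{4}v - \tfrac{15}{4} to the basis.

S(h_1,k_4): lcm = uv^{2}. S = \tfrac{1}{6}uv + \tfrac{1}{6}u - \tfrac{11}{4}v^{3} + \tfrac{15}{4}v^{2} + \tfrac{3}{4}v - \tfrac{25}{12}.
  leading term uv: subtract (1)·k_3 from \tfrac{1}{6}uv + \tfrac{1}{6}u - \tfrac{11}{4}v^{3} + \tfrac{15}{4}v^{2} + \tfrac{3}{4}v - \tfrac{25}{12} → -\tfrac{11}{4}v^{3} + \tfrac{15}{4}v^{2} + \tfrac{3}{4}v - \tfrac{7}{4}
  leading term v^{3}: no divisor's leading term divides it; move -\tfrac{11}{4}v^{3} to the remainder.
  leading term v^{2}: no divisor's leading term divides it; move \tfrac{15}{4}v^{2} to the remainder.
  leading term v: no divisor's leading term divides it; move \tfrac{3}{4}v to the remainder.
  leading term 1: no divisor's leading term divides it; move -\tfrac{7}{4} to the remainder.
  remainder -\tfrac{11}{4}v^{3} + \tfrac{15}{4}v^{2} + \tfrac{3}{4}v - \tfrac{7}{4} ≠ 0; add k_5 = -\tfrac{11}{4}v^{3} + \tfrac{15}{4}v^{2} + \tfrac{3}{4}v - \tfrac{7}{4} to the basis.

S(k_3,k_4): lcm = uv. S = u - \tfrac{11}{4}v^{2} + \tfrac{15}{4}v - 2.
  leading term u: subtract (1)·k_4 from u - \tfrac{11}{4}v^{2} + \tfrac{15}{4}v - 2 → -\tfrac{11}{4}v^{2} + v + \tfrac{7}{4}
  leading term v^{2}: no divisor's leading term divides it; move -\tfrac{11}{4}v^{2} to the remainder.
  leading term v: no divisor's leading term divides it; move v to the remainder.
  leading term 1: no divisor's leading term divides it; move \tfrac{7}{4} to the remainder.
  remainder -\tfrac{11}{4}v^{2} + v + \tfrac{7}{4} ≠ 0; add k_6 = -\tfrac{11}{4}v^{2} + v + \tfrac{7}{4} to the basis.

The other S-polynomials (S(h_2,k_3), S(h_2,k_4), S(h_1,k_5), S(h_2,k_5), S(k_3,k_5), S(k_4,k_5), S(h_1,k_6), S(h_2,k_6), S(k_3,k_6), S(k_4,k_6), S(k_5,k_6)) all reduce to 0 modulo the current basis, so we have a Gröbner basis.
Inter-reduce: drop elements whose leading term is divisible by another's, tail-reduce, and make monic.
Reduced Gröbner basis: {u + \tfrac{11}{4}v - \tfrac{15}{4}, v^{2} - \tfrac{4}{11}v - \tfrac{7}{11}}.

These coincide, so the ideals are equal.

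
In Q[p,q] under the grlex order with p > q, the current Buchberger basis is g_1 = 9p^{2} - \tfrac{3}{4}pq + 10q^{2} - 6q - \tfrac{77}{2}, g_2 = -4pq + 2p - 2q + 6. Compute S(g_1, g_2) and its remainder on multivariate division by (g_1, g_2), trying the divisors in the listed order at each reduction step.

S(g_1, g_2) = -\tfrac{1}{12}pq^{2} + \tfrac{10}{9}q^{3} + \tfrac{1}{2}p^{2} - \tfrac{1}{2}pq - \tfrac{2}{3}q^{2} + \tfrac{3}{2}p - \tfrac{77}{18}q; remainder on division = \tfrac{10}{9}q^{3} - \tfrac{85}{72}q^{2} + \tfrac{5}{4}p - \tfrac{275}{72}q + \tfrac{25}{18}.

lcm(LM(g_1), LM(g_2)) = p^{2}q.
S = (lcm/LT(g_1))·g_1 − (lcm/LT(g_2))·g_2 = -\tfrac{1}{12}pq^{2} + \tfrac{10}{9}q^{3} + \tfrac{1}{2}p^{2} - \tfrac{1}{2}pq - \tfrac{2}{3}q^{2} + \tfrac{3}{2}p - \tfrac{77}{18}q.
Reduce S modulo (g_1, g_2) in that order:
  leading term pq^{2}: subtract (\tfrac{1}{48}q)·g_2 from -\tfrac{1}{12}pq^{2} + \tfrac{10}{9}q^{3} + \tfrac{1}{2}p^{2} - \tfrac{1}{2}pq - \tfrac{2}{3}q^{2} + \tfrac{3}{2}p - \tfrac{77}{18}q → \tfrac{10}{9}q^{3} + \tfrac{1}{2}p^{2} - \tfrac{13}{24}pq - \tfrac{5}{8}q^{2} + \tfrac{3}{2}p - \tfrac{317}{72}q
  leading term q^{3}: no divisor's leading term divides it; move \tfrac{10}{9}q^{3} to the remainder.
  leading term p^{2}: subtract (\tfrac{1}{18})·g_1 from \tfrac{1}{2}p^{2} - \tfrac{13}{24}pq - \tfrac{5}{8}q^{2} + \tfrac{3}{2}p - \tfrac{317}{72}q → -\tfrac{1}{2}pq - \tfrac{85}{72}q^{2} + \tfrac{3}{2}p - \tfrac{293}{72}q + \tfrac{77}{36}
  leading term pq: subtract (\tfrac{1}{8})·g_2 from -\tfrac{1}{2}pq - \tfrac{85}{72}q^{2} + \tfrac{3}{2}p - \tfrac{293}{72}q + \tfrac{77}{36} → -\tfrac{85}{72}q^{2} + \tfrac{5}{4}p - \tfrac{275}{72}q + \tfrac{25}{18}
  leading term q^{2}: no divisor's leading term divides it; move -\tfrac{85}{72}q^{2} to the remainder.
  leading term p: no divisor's leading term divides it; move \tfrac{5}{4}p to the remainder.
  leading term q: no divisor's leading term divides it; move -\tfrac{275}{72}q to the remainder.
  leading term 1: no divisor's leading term divides it; move \tfrac{25}{18} to the remainder.
The remainder \tfrac{10}{9}q^{3} - \tfrac{85}{72}q^{2} + \tfrac{5}{4}p - \tfrac{275}{72}q + \tfrac{25}{18} is nonzero, so it would be added as the next basis element.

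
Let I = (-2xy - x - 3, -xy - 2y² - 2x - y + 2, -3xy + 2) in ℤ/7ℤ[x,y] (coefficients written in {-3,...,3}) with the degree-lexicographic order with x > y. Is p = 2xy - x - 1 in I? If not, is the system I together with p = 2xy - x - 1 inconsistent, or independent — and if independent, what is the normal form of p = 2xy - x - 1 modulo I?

First compute the reduced Gröbner basis of I by Buchberger's algorithm.
f_1 = -2xy - x - 3, LT = xy.
f_2 = -xy - 2y² - 2x - y + 2, LT = xy.
f_3 = -3xy + 2, LT = xy.

S(f_1,f_2): lcm = xy. S = -2y² + 2x - y.
  leading term y²: no divisor's leading term divides it; move -2y² to the remainder.
  leading term x: no divisor's leading term divides it; move 2x to the remainder.
  leading term y: no divisor's leading term divides it; move -y to the remainder.
  remainder -2y² + 2x - y ≠ 0; add h_4 = -2y² + 2x - y to the basis.

S(f_1,f_3): lcm = xy. S = -3x + 1.
  leading term x: no divisor's leading term divides it; move -3x to the remainder.
  leading term 1: no divisor's leading term divides it; move 1 to the remainder.
  remainder -3x + 1 ≠ 0; add h_5 = -3x + 1 to the basis.

S(f_2,f_3): lcm = xy. S = 2y² + 2x + y + 1.
  leading term y²: subtract (-1)·h_4 from 2y² + 2x + y + 1 → -3x + 1
  leading term x: subtract (1)·h_5 from -3x + 1 → 0
  remainder 0.

S(f_1,h_4): lcm = xy². S = x² - 2y.
  leading term x²: subtract (2x)·h_5 from x² - 2y → -2x - 2y
  leading term x: subtract (3)·h_5 from -2x - 2y → -2y - 3
  leading term y: no divisor's leading term divides it; move -2y to the remainder.
  leading term 1: no divisor's leading term divides it; move -3 to the remainder.
  remainder -2y - 3 ≠ 0; add h_6 = -2y - 3 to the basis.

S(f_2,h_4): lcm = xy². S = 2y³ + x² - 2xy + y² - 2y.
  leading term y³: subtract (-y)·h_4 from 2y³ + x² - 2xy + y² - 2y → x² - 2y
  leading term x²: subtract (2x)·h_5 from x² - 2y → -2x - 2y
  leading term x: subtract (3)·h_5 from -2x - 2y → -2y - 3
  leading term y: subtract (1)·h_6 from -2y - 3 → 0
  remainder 0.

S(f_3,h_4): lcm = xy². S = x² + 3xy - 3y.
  leading term x²: subtract (2x)·h_5 from x² + 3xy - 3y → 3xy - 2x - 3y
  leading term xy: subtract (2)·f_1 from 3xy - 2x - 3y → -3y - 1
  leading term y: subtract (-2)·h_6 from -3y - 1 → 0
  remainder 0.

S(f_1,h_5): lcm = xy. S = -3x - 2y - 2.
  leading term x: subtract (1)·h_5 from -3x - 2y - 2 → -2y - 3
  leading term y: subtract (1)·h_6 from -2y - 3 → 0
  remainder 0.

S(f_2,h_5): lcm = xy. S = 2y² + 2x - y - 2.
  leading term y²: subtract (-1)·h_4 from 2y² + 2x - y - 2 → -3x - 2y - 2
  leading term x: subtract (1)·h_5 from -3x - 2y - 2 → -2y - 3
  leading term y: subtract (1)·h_6 from -2y - 3 → 0
  remainder 0.

S(f_3,h_5): lcm = xy. S = -2y - 3.
  leading term y: subtract (1)·h_6 from -2y - 3 → 0
  remainder 0.

S(h_4,h_5): leading monomials are coprime, so the S-polynomial reduces to 0 (Buchberger's first criterion).
S(f_1,h_6): lcm = xy. S = -x - 2.
  leading term x: subtract (-2)·h_5 from -x - 2 → 0
  remainder 0.

S(f_2,h_6): lcm = xy. S = 2y² - 3x + y - 2.
  leading term y²: subtract (-1)·h_4 from 2y² - 3x + y - 2 → -x - 2
  leading term x: subtract (-2)·h_5 from -x - 2 → 0
  remainder 0.

S(f_3,h_6): lcm = xy. S = 2x - 3.
  leading term x: subtract (-3)·h_5 from 2x - 3 → 0
  remainder 0.

S(h_4,h_6): lcm = y². S = -x - y.
  leading term x: subtract (-2)·h_5 from -x - y → -y + 2
  leading term y: subtract (-3)·h_6 from -y + 2 → 0
  remainder 0.

S(h_5,h_6): leading monomials are coprime, so the S-polynomial reduces to 0 (Buchberger's first criterion).
Every S-polynomial of the final basis reduces to 0, so we have a Gröbner basis.
Inter-reduce: drop elements whose leading term is divisible by another's, tail-reduce, and make monic.
Reduced Gröbner basis: {x + 2, y - 2}.
Label its elements g_1 = x + 2, g_2 = y - 2.

Reduce p = 2xy - x - 1 modulo G:
  leading term xy: subtract (2y)·g_1 from 2xy - x - 1 → -x + 3y - 1
  leading term x: subtract (-1)·g_1 from -x + 3y - 1 → 3y + 1
  leading term y: subtract (3)·g_2 from 3y + 1 → 0
  normal form = 0.
Since the normal form is 0, p ∈ I.

The remainder on division by a Gröbner basis is unique — it is the normal form.

2xy - x - 1 lies in I (it reduces to 0).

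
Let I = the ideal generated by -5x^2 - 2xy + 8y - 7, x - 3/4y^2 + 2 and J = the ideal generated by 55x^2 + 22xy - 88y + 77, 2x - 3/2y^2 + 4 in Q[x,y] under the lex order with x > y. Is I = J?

Yes, the ideals are equal.

Equality of ideals is decidable: compute both reduced Gröbner bases (unique for the ordering) and check whether they agree.
Buchberger on the first generating set:
f_1 = -5x^2 - 2xy + 8y - 7, LT = x^2.
f_2 = x - 3/4y^2 + 2, LT = x.

S(f_1,f_2): lcm = x^2. S = 3/4xy^2 + 2/5xy - 2x - 8/5y + 7/5.
  leading term xy^2: subtract (3/4y^2)·f_2 from 3/4xy^2 + 2/5xy - 2x - 8/5y + 7/5 → 2/5xy - 2x + 9/16y^4 - 3/2y^2 - 8/5y + 7/5
  leading term xy: subtract (2/5y)·f_2 from 2/5xy - 2x + 9/16y^4 - 3/2y^2 - 8/5y + 7/5 → -2x + 9/16y^4 + 3/10y^3 - 3/2y^2 - 12/5y + 7/5
  leading term x: subtract (-2)·f_2 from -2x + 9/16y^4 + 3/10y^3 - 3/2y^2 - 12/5y + 7/5 → 9/16y^4 + 3/10y^3 - 3y^2 - 12/5y + 27/5
  leading term y^4: no divisor's leading term divides it; move 9/16y^4 to the remainder.
  leading term y^3: no divisor's leading term divides it; move 3/10y^3 to the remainder.
  leading term y^2: no divisor's leading term divides it; move -3y^2 to the remainder.
  leading term y: no divisor's leading term divides it; move -12/5y to the remainder.
  leading term 1: no divisor's leading term divides it; move 27/5 to the remainder.
  remainder 9/16y^4 + 3/10y^3 - 3y^2 - 12/5y + 27/5 ≠ 0; add g_3 = 9/16y^4 + 3/10y^3 - 3y^2 - 12/5y + 27/5 to the basis.

S(f_1,g_3): leading monomials are coprime, so the S-polynomial reduces to 0 (Buchberger's first criterion).
S(f_2,g_3): leading monomials are coprime, so the S-polynomial reduces to 0 (Buchberger's first criterion).
Every S-polynomial of the final basis reduces to 0, so we have a Gröbner basis.
Inter-reduce: drop elements whose leading term is divisible by another's, tail-reduce, and make monic.
Reduced Gröbner basis: {x - 3/4y^2 + 2, y^4 + 8/15y^3 - 16/3y^2 - 64/15y + 48/5}.

Buchberger on the second generating set:
h_1 = 55x^2 + 22xy - 88y + 77, LT = x^2.
h_2 = 2x - 3/2y^2 + 4, LT = x.

S(h_1,h_2): lcm = x^2. S = 3/4xy^2 + 2/5xy - 2x - 8/5y + 7/5.
  leading term xy^2: subtract (3/8y^2)·h_2 from 3/4xy^2 + 2/5xy - 2x - 8/5y + 7/5 → 2/5xy - 2x + 9/16y^4 - 3/2y^2 - 8/5y + 7/5
  leading term xy: subtract (1/5y)·h_2 from 2/5xy - 2x + 9/16y^4 - 3/2y^2 - 8/5y + 7/5 → -2x + 9/16y^4 + 3/10y^3 - 3/2y^2 - 12/5y + 7/5
  leading term x: subtract (-1)·h_2 from -2x + 9/16y^4 + 3/10y^3 - 3/2y^2 - 12/5y + 7/5 → 9/16y^4 + 3/10y^3 - 3y^2 - 12/5y + 27/5
  leading term y^4: no divisor's leading term divides it; move 9/16y^4 to the remainder.
  leading term y^3: no divisor's leading term divides it; move 3/10y^3 to the remainder.
  leading term y^2: no divisor's leading term divides it; move -3y^2 to the remainder.
  leading term y: no divisor's leading term divides it; move -12/5y to the remainder.
  leading term 1: no divisor's leading term divides it; move 27/5 to the remainder.
  remainder 9/16y^4 + 3/10y^3 - 3y^2 - 12/5y + 27/5 ≠ 0; add k_3 = 9/16y^4 + 3/10y^3 - 3y^2 - 12/5y + 27/5 to the basis.

S(h_1,k_3): leading monomials are coprime, so the S-polynomial reduces to 0 (Buchberger's first criterion).
S(h_2,k_3): leading monomials are coprime, so the S-polynomial reduces to 0 (Buchberger's first criterion).
Every S-polynomial of the final basis reduces to 0, so we have a Gröbner basis.
Inter-reduce: drop elements whose leading term is divisible by another's, tail-reduce, and make monic.
Reduced Gröbner basis: {x - 3/4y^2 + 2, y^4 + 8/15y^3 - 16/3y^2 - 64/15y + 48/5}.

These coincide, so the ideals are equal.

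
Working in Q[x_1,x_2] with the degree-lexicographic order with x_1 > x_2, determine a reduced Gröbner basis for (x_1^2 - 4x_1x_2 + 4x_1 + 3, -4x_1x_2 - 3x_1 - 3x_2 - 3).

f_1 = x_1^2 - 4x_1x_2 + 4x_1 + 3, LT = x_1^2.
f_2 = -4x_1x_2 - 3x_1 - 3x_2 - 3, LT = x_1x_2.

S(f_1,f_2): lcm = x_1^2x_2. S = -4x_1x_2^2 - 3/4x_1^2 + 13/4x_1x_2 - 3/4x_1 + 3x_2.
  leading term x_1x_2^2: subtract (x_2)·f_2 from -4x_1x_2^2 - 3/4x_1^2 + 13/4x_1x_2 - 3/4x_1 + 3x_2 → -3/4x_1^2 + 25/4x_1x_2 + 3x_2^2 - 3/4x_1 + 6x_2
  leading term x_1^2: subtract (-3/4)·f_1 from -3/4x_1^2 + 25/4x_1x_2 + 3x_2^2 - 3/4x_1 + 6x_2 → 13/4x_1x_2 + 3x_2^2 + 9/4x_1 + 6x_2 + 9/4
  leading term x_1x_2: subtract (-13/16)·f_2 from 13/4x_1x_2 + 3x_2^2 + 9/4x_1 + 6x_2 + 9/4 → 3x_2^2 - 3/16x_1 + 57/16x_2 - 3/16
  leading term x_2^2: no divisor's leading term divides it; move 3x_2^2 to the remainder.
  leading term x_1: no divisor's leading term divides it; move -3/16x_1 to the remainder.
  leading term x_2: no divisor's leading term divides it; move 57/16x_2 to the remainder.
  leading term 1: no divisor's leading term divides it; move -3/16 to the remainder.
  remainder 3x_2^2 - 3/16x_1 + 57/16x_2 - 3/16 ≠ 0; add g_3 = 3x_2^2 - 3/16x_1 + 57/16x_2 - 3/16 to the basis.

The other S-polynomials (S(f_1,g_3), S(f_2,g_3)) all reduce to 0 modulo the current basis, so we have a Gröbner basis.

G = {x_1^2 + 7x_1 + 3x_2 + 6, x_1x_2 + 3/4x_1 + 3/4x_2 + 3/4, x_2^2 - 1/16x_1 + 19/16x_2 - 1/16}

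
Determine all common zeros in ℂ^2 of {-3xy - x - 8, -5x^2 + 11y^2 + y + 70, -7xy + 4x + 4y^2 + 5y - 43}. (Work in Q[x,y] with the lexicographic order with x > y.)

{(4, -1)}

Compute a lex Gröbner basis by Buchberger's algorithm.
f_1 = -3xy - x - 8, LT = xy.
f_2 = -5x^2 + 11y^2 + y + 70, LT = x^2.
f_3 = -7xy + 4x + 4y^2 + 5y - 43, LT = xy.

S(f_1,f_2): lcm = x^2y. S = 1/3x^2 + 8/3x + 11/5y^3 + 1/5y^2 + 14y.
  leading term x^2: subtract (-1/15)·f_2 from 1/3x^2 + 8/3x + 11/5y^3 + 1/5y^2 + 14y → 8/3x + 11/5y^3 + 14/15y^2 + 211/15y + 14/3
  leading term x: no divisor's leading term divides it; move 8/3x to the remainder.
  leading term y^3: no divisor's leading term divides it; move 11/5y^3 to the remainder.
  leading term y^2: no divisor's leading term divides it; move 14/15y^2 to the remainder.
  leading term y: no divisor's leading term divides it; move 211/15y to the remainder.
  leading term 1: no divisor's leading term divides it; move 14/3 to the remainder.
  remainder 8/3x + 11/5y^3 + 14/15y^2 + 211/15y + 14/3 ≠ 0; add h_4 = 8/3x + 11/5y^3 + 14/15y^2 + 211/15y + 14/3 to the basis.

S(f_1,f_3): lcm = xy. S = 19/21x + 4/7y^2 + 5/7y - 73/21.
  leading term x: subtract (19/56)·h_4 from 19/21x + 4/7y^2 + 5/7y - 73/21 → -209/280y^3 + 107/420y^2 - 487/120y - 425/84
  leading term y^3: no divisor's leading term divides it; move -209/280y^3 to the remainder.
  leading term y^2: no divisor's leading term divides it; move 107/420y^2 to the remainder.
  leading term y: no divisor's leading term divides it; move -487/120y to the remainder.
  leading term 1: no divisor's leading term divides it; move -425/84 to the remainder.
  remainder -209/280y^3 + 107/420y^2 - 487/120y - 425/84 ≠ 0; add h_5 = -209/280y^3 + 107/420y^2 - 487/120y - 425/84 to the basis.

S(f_2,f_3): lcm = x^2y. S = 4/7x^2 + 4/7xy^2 + 5/7xy - 43/7x - 11/5y^3 - 1/5y^2 - 14y.
  leading term x^2: subtract (-4/35)·f_2 from 4/7x^2 + 4/7xy^2 + 5/7xy - 43/7x - 11/5y^3 - 1/5y^2 - 14y → 4/7xy^2 + 5/7xy - 43/7x - 11/5y^3 + 37/35y^2 - 486/35y + 8
  leading term xy^2: subtract (-4/21y)·f_1 from 4/7xy^2 + 5/7xy - 43/7x - 11/5y^3 + 37/35y^2 - 486/35y + 8 → 11/21xy - 43/7x - 11/5y^3 + 37/35y^2 - 1618/105y + 8
  leading term xy: subtract (-11/63)·f_1 from 11/21xy - 43/7x - 11/5y^3 + 37/35y^2 - 1618/105y + 8 → -398/63x - 11/5y^3 + 37/35y^2 - 1618/105y + 416/63
  leading term x: subtract (-199/84)·h_4 from -398/63x - 11/5y^3 + 37/35y^2 - 1618/105y + 416/63 → 253/84y^3 + 2059/630y^2 + 22573/1260y + 2225/126
  leading term y^3: subtract (-230/57)·h_5 from 253/84y^3 + 2059/630y^2 + 22573/1260y + 2225/126 → 2857/665y^2 + 3071/1995y - 1100/399
  leading term y^2: no divisor's leading term divides it; move 2857/665y^2 to the remainder.
  leading term y: no divisor's leading term divides it; move 3071/1995y to the remainder.
  leading term 1: no divisor's leading term divides it; move -1100/399 to the remainder.
  remainder 2857/665y^2 + 3071/1995y - 1100/399 ≠ 0; add h_6 = 2857/665y^2 + 3071/1995y - 1100/399 to the basis.

S(f_1,h_4): lcm = xy. S = 1/3x - 33/40y^4 - 7/20y^3 - 211/40y^2 - 7/4y + 8/3.
  leading term x: subtract (1/8)·h_4 from 1/3x - 33/40y^4 - 7/20y^3 - 211/40y^2 - 7/4y + 8/3 → -33/40y^4 - 5/8y^3 - 647/120y^2 - 421/120y + 25/12
  leading term y^4: subtract (21/19y)·h_5 from -33/40y^4 - 5/8y^3 - 647/120y^2 - 421/120y + 25/12 → -689/760y^3 - 1033/1140y^2 + 4751/2280y + 25/12
  leading term y^3: subtract (4823/3971)·h_5 from -689/760y^3 - 1033/1140y^2 + 4751/2280y + 25/12 → -4827/3971y^2 + 27848/3971y + 32675/3971
  leading term y^2: subtract (-168945/597113)·h_6 from -4827/3971y^2 + 27848/3971y + 32675/3971 → 4447525/597113y + 4447525/597113
  leading term y: no divisor's leading term divides it; move 4447525/597113y to the remainder.
  leading term 1: no divisor's leading term divides it; move 4447525/597113 to the remainder.
  remainder 4447525/597113y + 4447525/597113 ≠ 0; add h_7 = 4447525/597113y + 4447525/597113 to the basis.

The other S-polynomials (S(f_2,h_4), S(f_3,h_4), S(f_1,h_5), S(f_2,h_5), S(f_3,h_5), S(h_4,h_5), S(f_1,h_6), S(f_2,h_6), S(f_3,h_6), S(h_4,h_6), S(h_5,h_6), S(f_1,h_7), S(f_2,h_7), S(f_3,h_7), S(h_4,h_7), S(h_5,h_7), S(h_6,h_7)) all reduce to 0 modulo the current basis, so we have a Gröbner basis.
Inter-reduce: drop elements whose leading term is divisible by another's, tail-reduce, and make monic.
Reduced Gröbner basis: {x - 4, y + 1}.

Elimination: the polynomial y + 1 lies in the elimination ideal for y, so y ∈ {-1}. For each such y, the remaining basis elements (now univariate) give the rest of the solution.
  y = -1: the earlier basis element becomes x - 4 = 0, giving x = 4 — point (4, -1).
Check: every point annihilates each of the original generators.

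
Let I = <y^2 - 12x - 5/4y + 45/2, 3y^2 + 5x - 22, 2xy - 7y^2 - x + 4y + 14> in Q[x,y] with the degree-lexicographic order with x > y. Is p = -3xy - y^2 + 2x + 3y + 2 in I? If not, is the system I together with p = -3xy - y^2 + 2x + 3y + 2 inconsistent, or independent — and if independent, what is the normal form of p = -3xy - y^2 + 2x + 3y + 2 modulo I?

First compute the reduced Gröbner basis of I by Buchberger's algorithm.
f_1 = y^2 - 12x - 5/4y + 45/2, LT = y^2.
f_2 = 3y^2 + 5x - 22, LT = y^2.
f_3 = 2xy - 7y^2 - x + 4y + 14, LT = xy.

S(f_1,f_2): lcm = y^2. S = -41/3x - 5/4y + 179/6.
  reduce S modulo (f_1, f_2, f_3):
  remainder -41/3x - 5/4y + 179/6 ≠ 0; add h_4 = -41/3x - 5/4y + 179/6 to the basis.

S(f_1,f_3): lcm = xy^2. S = 7/2y^3 - 12x^2 - 3/4xy - 2y^2 + 45/2x - 7y.
  reduce S modulo (f_1, f_2, f_3, h_4):
  remainder -8019729/53792y + 8019729/26896 ≠ 0; add h_5 = -8019729/53792y + 8019729/26896 to the basis.

The other S-polynomials (S(f_2,f_3), S(f_1,h_4), S(f_2,h_4), S(f_3,h_4), S(f_1,h_5), S(f_2,h_5), S(f_3,h_5), S(h_4,h_5)) all reduce to 0 modulo the current basis, so we have a Gröbner basis.
Inter-reduce: drop elements whose leading term is divisible by another's, tail-reduce, and make monic.
Reduced Gröbner basis: {x - 2, y - 2}.
Label its elements g_1 = x - 2, g_2 = y - 2.

Reduce p = -3xy - y^2 + 2x + 3y + 2 modulo G:
  leading term xy: subtract (-3y)·g_1 from -3xy - y^2 + 2x + 3y + 2 → -y^2 + 2x - 3y + 2
  leading term y^2: subtract (-y)·g_2 from -y^2 + 2x - 3y + 2 → 2x - 5y + 2
  leading term x: subtract (2)·g_1 from 2x - 5y + 2 → -5y + 6
  leading term y: subtract (-5)·g_2 from -5y + 6 → -4
  leading term 1: no divisor's leading term divides it; move -4 to the remainder.
  normal form = -4.
The normal form is nonzero, so p ∉ I. Since p minus its normal form lies in I, I + (p) = I + (r) where r = -4; decide whether this ideal is the whole ring.
Here r = -4 is a nonzero constant, hence a unit: 1 ∈ I + (p), the Gröbner basis of I + (p) is {1}, and the enlarged system has no common solution — adjoining p is inconsistent.

Adjoining -3xy - y^2 + 2x + 3y + 2 makes the ideal the whole ring: the system is inconsistent.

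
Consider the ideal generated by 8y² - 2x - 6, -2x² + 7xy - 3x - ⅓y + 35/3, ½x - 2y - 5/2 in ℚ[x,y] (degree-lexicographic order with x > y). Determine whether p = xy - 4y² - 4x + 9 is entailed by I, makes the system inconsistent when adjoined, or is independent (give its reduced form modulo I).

xy - 4y² - 4x + 9 lies in I (it reduces to 0).

First compute the reduced Gröbner basis of I by Buchberger's algorithm.
f_1 = 8y² - 2x - 6, LT = y².
f_2 = -2x² + 7xy - 3x - ⅓y + 35/3, LT = x².
f_3 = ½x - 2y - 5/2, LT = x.

S(f_2,f_3): lcm = x². S = ½xy + 13/2x + ⅙y - 35/6.
  leading term xy: subtract (y)·f_3 from ½xy + 13/2x + ⅙y - 35/6 → 2y² + 13/2x + 8/3y - 35/6
  leading term y²: subtract (¼)·f_1 from 2y² + 13/2x + 8/3y - 35/6 → 7x + 8/3y - 13/3
  leading term x: subtract (14)·f_3 from 7x + 8/3y - 13/3 → 92/3y + 92/3
  leading term y: no divisor's leading term divides it; move 92/3y to the remainder.
  leading term 1: no divisor's leading term divides it; move 92/3 to the remainder.
  remainder 92/3y + 92/3 ≠ 0; add h_4 = 92/3y + 92/3 to the basis.

The other S-polynomials (S(f_1,f_2), S(f_1,f_3), S(f_1,h_4), S(f_2,h_4), S(f_3,h_4)) all reduce to 0 modulo the current basis, so we have a Gröbner basis.
Inter-reduce: drop elements whose leading term is divisible by another's, tail-reduce, and make monic.
Reduced Gröbner basis: {x - 1, y + 1}.
Label its elements g_1 = x - 1, g_2 = y + 1.

Reduce p = xy - 4y² - 4x + 9 modulo G:
  leading term xy: subtract (y)·g_1 from xy - 4y² - 4x + 9 → -4y² - 4x + y + 9
  leading term y²: subtract (-4y)·g_2 from -4y² - 4x + y + 9 → -4x + 5y + 9
  leading term x: subtract (-4)·g_1 from -4x + 5y + 9 → 5y + 5
  leading term y: subtract (5)·g_2 from 5y + 5 → 0
  normal form = 0.
Since the normal form is 0, p ∈ I.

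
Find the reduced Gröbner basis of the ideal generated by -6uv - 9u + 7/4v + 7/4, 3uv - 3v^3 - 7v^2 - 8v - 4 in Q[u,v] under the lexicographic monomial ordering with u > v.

G = {u + 2/3v^3 + 14/9v^2 + 19/12v + 25/36, v^4 + 23/6v^3 + 47/8v^2 + 121/24v + 2}

The reduced Gröbner basis is the canonical form of the ideal for this ordering.

f_1 = -6uv - 9u + 7/4v + 7/4, LT = uv.
f_2 = 3uv - 3v^3 - 7v^2 - 8v - 4, LT = uv.

S(f_1,f_2): lcm = uv. S = 3/2u + v^3 + 7/3v^2 + 19/8v + 25/24.
  reduce S modulo (f_1, f_2):
  remainder 3/2u + v^3 + 7/3v^2 + 19/8v + 25/24 ≠ 0; add g_3 = 3/2u + v^3 + 7/3v^2 + 19/8v + 25/24 to the basis.

S(f_1,g_3): lcm = uv. S = 3/2u - 2/3v^4 - 14/9v^3 - 19/12v^2 - 71/72v - 7/24.
  reduce S modulo (f_1, f_2, g_3):
  remainder -2/3v^4 - 23/9v^3 - 47/12v^2 - 121/36v - 4/3 ≠ 0; add g_4 = -2/3v^4 - 23/9v^3 - 47/12v^2 - 121/36v - 4/3 to the basis.

The other S-polynomials (S(f_2,g_3), S(f_1,g_4), S(f_2,g_4), S(g_3,g_4)) all reduce to 0 modulo the current basis, so we have a Gröbner basis.
Inter-reduce: drop elements whose leading term is divisible by another's, tail-reduce, and make monic.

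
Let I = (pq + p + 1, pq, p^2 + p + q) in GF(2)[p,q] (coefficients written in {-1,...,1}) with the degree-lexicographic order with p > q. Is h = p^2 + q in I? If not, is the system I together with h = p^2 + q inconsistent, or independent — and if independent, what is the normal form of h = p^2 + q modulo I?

Adjoining p^2 + q makes the ideal the whole ring: the system is inconsistent.

First compute the reduced Gröbner basis of I by Buchberger's algorithm.
f_1 = pq + p + 1, LT = pq.
f_2 = pq, LT = pq.
f_3 = p^2 + p + q, LT = p^2.

S(f_1,f_2): lcm = pq. S = p + 1.
  leading term p: no divisor's leading term divides it; move p to the remainder.
  leading term 1: no divisor's leading term divides it; move 1 to the remainder.
  remainder p + 1 ≠ 0; add k_4 = p + 1 to the basis.

S(f_1,f_3): lcm = p^2q. S = p^2 + pq + q^2 + p.
  leading term p^2: subtract (1)·f_3 from p^2 + pq + q^2 + p → pq + q^2 + q
  leading term pq: subtract (1)·f_1 from pq + q^2 + q → q^2 + p + q + 1
  leading term q^2: no divisor's leading term divides it; move q^2 to the remainder.
  leading term p: subtract (1)·k_4 from p + q + 1 → q
  leading term q: no divisor's leading term divides it; move q to the remainder.
  remainder q^2 + q ≠ 0; add k_5 = q^2 + q to the basis.

S(f_2,f_3): lcm = p^2q. S = pq + q^2.
  leading term pq: subtract (1)·f_1 from pq + q^2 → q^2 + p + 1
  leading term q^2: subtract (1)·k_5 from q^2 + p + 1 → p + q + 1
  leading term p: subtract (1)·k_4 from p + q + 1 → q
  leading term q: no divisor's leading term divides it; move q to the remainder.
  remainder q ≠ 0; add k_6 = q to the basis.

The other S-polynomials (S(f_1,k_4), S(f_2,k_4), S(f_3,k_4), S(f_1,k_5), S(f_2,k_5), S(f_3,k_5), S(k_4,k_5), S(f_1,k_6), S(f_2,k_6), S(f_3,k_6), S(k_4,k_6), S(k_5,k_6)) all reduce to 0 modulo the current basis, so we have a Gröbner basis.
Inter-reduce: drop elements whose leading term is divisible by another's, tail-reduce, and make monic.
Reduced Gröbner basis: {p + 1, q}.
Label its elements g_1 = p + 1, g_2 = q.

Reduce h = p^2 + q modulo G:
  leading term p^2: subtract (p)·g_1 from p^2 + q → p + q
  leading term p: subtract (1)·g_1 from p + q → q + 1
  leading term q: subtract (1)·g_2 from q + 1 → 1
  leading term 1: no divisor's leading term divides it; move 1 to the remainder.
  normal form = 1.
The normal form is nonzero, so h ∉ I. Since h minus its normal form lies in I, I + (h) = I + (r) where r = 1; decide whether this ideal is the whole ring.
Here r = 1 is a nonzero constant, hence a unit: 1 ∈ I + (h), the Gröbner basis of I + (h) is {1}, and the enlarged system has no common solution — adjoining h is inconsistent.

Ideal membership is decidable via reduction modulo a Gröbner basis.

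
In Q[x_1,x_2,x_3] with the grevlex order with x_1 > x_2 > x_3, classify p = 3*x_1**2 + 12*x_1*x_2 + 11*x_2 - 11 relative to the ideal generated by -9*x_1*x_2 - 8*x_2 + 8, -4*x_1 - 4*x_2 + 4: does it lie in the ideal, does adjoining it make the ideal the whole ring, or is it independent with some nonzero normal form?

3*x_1**2 + 12*x_1*x_2 + 11*x_2 - 11 lies in I (it reduces to 0).

First compute the reduced Gröbner basis of I by Buchberger's algorithm.
f_1 = -9*x_1*x_2 - 8*x_2 + 8, LT = x_1*x_2.
f_2 = -4*x_1 - 4*x_2 + 4, LT = x_1.

S(f_1,f_2): lcm = x_1*x_2. S = -x_2**2 + 17/9*x_2 - 8/9.
  leading term x_2**2: no divisor's leading term divides it; move -x_2**2 to the remainder.
  leading term x_2: no divisor's leading term divides it; move 17/9*x_2 to the remainder.
  leading term 1: no divisor's leading term divides it; move -8/9 to the remainder.
  remainder -x_2**2 + 17/9*x_2 - 8/9 ≠ 0; add h_3 = -x_2**2 + 17/9*x_2 - 8/9 to the basis.

The other S-polynomials (S(f_1,h_3), S(f_2,h_3)) all reduce to 0 modulo the current basis, so we have a Gröbner basis.
Inter-reduce: drop elements whose leading term is divisible by another's, tail-reduce, and make monic.
Reduced Gröbner basis: {x_2**2 - 17/9*x_2 + 8/9, x_1 + x_2 - 1}.
Label its elements g_1 = x_2**2 - 17/9*x_2 + 8/9, g_2 = x_1 + x_2 - 1.

Reduce p = 3*x_1**2 + 12*x_1*x_2 + 11*x_2 - 11 modulo G:
  leading term x_1**2: subtract (3*x_1)·g_2 from 3*x_1**2 + 12*x_1*x_2 + 11*x_2 - 11 → 9*x_1*x_2 + 3*x_1 + 11*x_2 - 11
  leading term x_1*x_2: subtract (9*x_2)·g_2 from 9*x_1*x_2 + 3*x_1 + 11*x_2 - 11 → -9*x_2**2 + 3*x_1 + 20*x_2 - 11
  leading term x_2**2: subtract (-9)·g_1 from -9*x_2**2 + 3*x_1 + 20*x_2 - 11 → 3*x_1 + 3*x_2 - 3
  leading term x_1: subtract (3)·g_2 from 3*x_1 + 3*x_2 - 3 → 0
  normal form = 0.
Since the normal form is 0, p ∈ I.

Ideal membership is decidable via reduction modulo a Gröbner basis.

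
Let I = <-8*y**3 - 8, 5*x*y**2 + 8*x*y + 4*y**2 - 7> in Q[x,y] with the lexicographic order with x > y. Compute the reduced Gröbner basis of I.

f_1 = -8*y**3 - 8, LT = y**3.
f_2 = 5*x*y**2 + 8*x*y + 4*y**2 - 7, LT = x*y**2.

S(f_1,f_2): lcm = x*y**3. S = -8/5*x*y**2 + x - 4/5*y**3 + 7/5*y.
  leading term x*y**2: subtract (-8/25)·f_2 from -8/5*x*y**2 + x - 4/5*y**3 + 7/5*y → 64/25*x*y + x - 4/5*y**3 + 32/25*y**2 + 7/5*y - 56/25
  leading term x*y: no divisor's leading term divides it; move 64/25*x*y to the remainder.
  leading term x: no divisor's leading term divides it; move x to the remainder.
  leading term y**3: subtract (1/10)·f_1 from -4/5*y**3 + 32/25*y**2 + 7/5*y - 56/25 → 32/25*y**2 + 7/5*y - 36/25
  leading term y**2: no divisor's leading term divides it; move 32/25*y**2 to the remainder.
  leading term y: no divisor's leading term divides it; move 7/5*y to the remainder.
  leading term 1: no divisor's leading term divides it; move -36/25 to the remainder.
  remainder 64/25*x*y + x + 32/25*y**2 + 7/5*y - 36/25 ≠ 0; add g_3 = 64/25*x*y + x + 32/25*y**2 + 7/5*y - 36/25 to the basis.

S(f_1,g_3): lcm = x*y**3. S = -25/64*x*y**2 + x - 1/2*y**4 - 35/64*y**3 + 9/16*y**2.
  leading term x*y**2: subtract (-5/64)·f_2 from -25/64*x*y**2 + x - 1/2*y**4 - 35/64*y**3 + 9/16*y**2 → 5/8*x*y + x - 1/2*y**4 - 35/64*y**3 + 7/8*y**2 - 35/64
  leading term x*y: subtract (125/512)·g_3 from 5/8*x*y + x - 1/2*y**4 - 35/64*y**3 + 7/8*y**2 - 35/64 → 387/512*x - 1/2*y**4 - 35/64*y**3 + 9/16*y**2 - 175/512*y - 25/128
  leading term x: no divisor's leading term divides it; move 387/512*x to the remainder.
  leading term y**4: subtract (1/16*y)·f_1 from -1/2*y**4 - 35/64*y**3 + 9/16*y**2 - 175/512*y - 25/128 → -35/64*y**3 + 9/16*y**2 + 81/512*y - 25/128
  leading term y**3: subtract (35/512)·f_1 from -35/64*y**3 + 9/16*y**2 + 81/512*y - 25/128 → 9/16*y**2 + 81/512*y + 45/128
  leading term y**2: no divisor's leading term divides it; move 9/16*y**2 to the remainder.
  leading term y: no divisor's leading term divides it; move 81/512*y to the remainder.
  leading term 1: no divisor's leading term divides it; move 45/128 to the remainder.
  remainder 387/512*x + 9/16*y**2 + 81/512*y + 45/128 ≠ 0; add g_4 = 387/512*x + 9/16*y**2 + 81/512*y + 45/128 to the basis.

S(f_2,g_3): lcm = x*y**2. S = 387/320*x*y - 1/2*y**3 + 81/320*y**2 + 9/16*y - 7/5.
  leading term x*y: subtract (1935/4096)·g_3 from 387/320*x*y - 1/2*y**3 + 81/320*y**2 + 9/16*y - 7/5 → -1935/4096*x - 1/2*y**3 - 45/128*y**2 - 405/4096*y - 737/1024
  leading term x: subtract (-5/8)·g_4 from -1935/4096*x - 1/2*y**3 - 45/128*y**2 - 405/4096*y - 737/1024 → -1/2*y**3 - 1/2
  leading term y**3: subtract (1/16)·f_1 from -1/2*y**3 - 1/2 → 0
  remainder 0.

S(f_1,g_4): leading monomials are coprime, so the S-polynomial reduces to 0 (Buchberger's first criterion).
S(f_2,g_4): lcm = x*y**2. S = 8/5*x*y - 32/43*y**4 - 9/43*y**3 + 72/215*y**2 - 7/5.
  leading term x*y: subtract (5/8)·g_3 from 8/5*x*y - 32/43*y**4 - 9/43*y**3 + 72/215*y**2 - 7/5 → -5/8*x - 32/43*y**4 - 9/43*y**3 - 20/43*y**2 - 7/8*y - 1/2
  leading term x: subtract (-320/387)·g_4 from -5/8*x - 32/43*y**4 - 9/43*y**3 - 20/43*y**2 - 7/8*y - 1/2 → -32/43*y**4 - 9/43*y**3 - 32/43*y - 9/43
  leading term y**4: subtract (4/43*y)·f_1 from -32/43*y**4 - 9/43*y**3 - 32/43*y - 9/43 → -9/43*y**3 - 9/43
  leading term y**3: subtract (9/344)·f_1 from -9/43*y**3 - 9/43 → 0
  remainder 0.

S(g_3,g_4): lcm = x*y. S = 25/64*x - 32/43*y**3 + 25/86*y**2 + 225/2752*y - 9/16.
  leading term x: subtract (200/387)·g_4 from 25/64*x - 32/43*y**3 + 25/86*y**2 + 225/2752*y - 9/16 → -32/43*y**3 - 32/43
  leading term y**3: subtract (4/43)·f_1 from -32/43*y**3 - 32/43 → 0
  remainder 0.

Every S-polynomial of the final basis reduces to 0, so we have a Gröbner basis.
Inter-reduce: drop elements whose leading term is divisible by another's, tail-reduce, and make monic.

G = {x + 32/43*y**2 + 9/43*y + 20/43, y**3 + 1}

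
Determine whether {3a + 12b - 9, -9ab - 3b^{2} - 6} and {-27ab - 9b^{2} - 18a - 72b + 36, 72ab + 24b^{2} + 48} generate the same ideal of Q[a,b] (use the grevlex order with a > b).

Equality of ideals is decidable: compute both reduced Gröbner bases (unique for the ordering) and check whether they agree.
Buchberger on the first generating set:
f_1 = 3a + 12b - 9, LT = a.
f_2 = -9ab - 3b^{2} - 6, LT = ab.

S(f_1,f_2): lcm = ab. S = \tfrac{11}{3}b^{2} - 3b - \tfrac{2}{3}.
  leading term b^{2}: no divisor's leading term divides it; move \tfrac{11}{3}b^{2} to the remainder.
  leading term b: no divisor's leading term divides it; move -3b to the remainder.
  leading term 1: no divisor's leading term divides it; move -\tfrac{2}{3} to the remainder.
  remainder \tfrac{11}{3}b^{2} - 3b - \tfrac{2}{3} ≠ 0; add g_3 = \tfrac{11}{3}b^{2} - 3b - \tfrac{2}{3} to the basis.

The other S-polynomials (S(f_1,g_3), S(f_2,g_3)) all reduce to 0 modulo the current basis, so we have a Gröbner basis.
Inter-reduce: drop elements whose leading term is divisible by another's, tail-reduce, and make monic.
Reduced Gröbner basis: {b^{2} - \tfrac{9}{11}b - \tfrac{2}{11}, a + 4b - 3}.

Buchberger on the second generating set:
h_1 = -27ab - 9b^{2} - 18a - 72b + 36, LT = ab.
h_2 = 72ab + 24b^{2} + 48, LT = ab.

S(h_1,h_2): lcm = ab. S = \tfrac{2}{3}a + \tfrac{8}{3}b - 2.
  leading term a: no divisor's leading term divides it; move \tfrac{2}{3}a to the remainder.
  leading term b: no divisor's leading term divides it; move \tfrac{8}{3}b to the remainder.
  leading term 1: no divisor's leading term divides it; move -2 to the remainder.
  remainder \tfrac{2}{3}a + \tfrac{8}{3}b - 2 ≠ 0; add k_3 = \tfrac{2}{3}a + \tfrac{8}{3}b - 2 to the basis.

S(h_1,k_3): lcm = ab. S = -\tfrac{11}{3}b^{2} + \tfrac{2}{3}a + \tfrac{17}{3}b - \tfrac{4}{3}.
  leading term b^{2}: no divisor's leading term divides it; move -\tfrac{11}{3}b^{2} to the remainder.
  leading term a: subtract (1)·k_3 from \tfrac{2}{3}a + \tfrac{17}{3}b - \tfrac{4}{3} → 3b + \tfrac{2}{3}
  leading term b: no divisor's leading term divides it; move 3b to the remainder.
  leading term 1: no divisor's leading term divides it; move \tfrac{2}{3} to the remainder.
  remainder -\tfrac{11}{3}b^{2} + 3b + \tfrac{2}{3} ≠ 0; add k_4 = -\tfrac{11}{3}b^{2} + 3b + \tfrac{2}{3} to the basis.

The other S-polynomials (S(h_2,k_3), S(h_1,k_4), S(h_2,k_4), S(k_3,k_4)) all reduce to 0 modulo the current basis, so we have a Gröbner basis.
Inter-reduce: drop elements whose leading term is divisible by another's, tail-reduce, and make monic.
Reduced Gröbner basis: {b^{2} - \tfrac{9}{11}b - \tfrac{2}{11}, a + 4b - 3}.

The two bases agree; hence the ideals are identical.

Yes, the ideals are equal.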